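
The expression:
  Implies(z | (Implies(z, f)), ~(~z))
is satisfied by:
  {z: True}


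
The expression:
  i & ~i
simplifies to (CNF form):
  False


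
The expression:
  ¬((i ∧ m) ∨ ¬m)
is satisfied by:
  {m: True, i: False}


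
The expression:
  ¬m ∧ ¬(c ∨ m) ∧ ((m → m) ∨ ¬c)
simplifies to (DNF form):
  ¬c ∧ ¬m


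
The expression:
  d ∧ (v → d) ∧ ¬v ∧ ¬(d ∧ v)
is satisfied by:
  {d: True, v: False}


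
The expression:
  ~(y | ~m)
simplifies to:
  m & ~y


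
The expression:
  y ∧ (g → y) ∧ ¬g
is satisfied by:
  {y: True, g: False}


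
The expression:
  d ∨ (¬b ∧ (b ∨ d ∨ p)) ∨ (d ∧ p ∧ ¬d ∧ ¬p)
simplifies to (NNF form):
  d ∨ (p ∧ ¬b)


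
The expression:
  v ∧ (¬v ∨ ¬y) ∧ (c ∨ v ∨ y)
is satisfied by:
  {v: True, y: False}


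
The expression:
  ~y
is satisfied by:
  {y: False}


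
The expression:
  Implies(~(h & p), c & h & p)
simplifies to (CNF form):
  h & p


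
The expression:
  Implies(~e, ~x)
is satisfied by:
  {e: True, x: False}
  {x: False, e: False}
  {x: True, e: True}


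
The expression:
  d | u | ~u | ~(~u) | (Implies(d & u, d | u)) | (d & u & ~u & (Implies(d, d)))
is always true.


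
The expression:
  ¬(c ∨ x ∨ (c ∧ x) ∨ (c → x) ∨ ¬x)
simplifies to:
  False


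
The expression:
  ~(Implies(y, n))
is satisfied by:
  {y: True, n: False}


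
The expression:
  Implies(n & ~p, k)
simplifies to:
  k | p | ~n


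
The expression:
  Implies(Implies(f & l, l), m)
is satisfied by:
  {m: True}


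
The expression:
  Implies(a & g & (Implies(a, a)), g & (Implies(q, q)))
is always true.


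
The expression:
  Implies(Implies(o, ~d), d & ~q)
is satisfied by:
  {o: True, d: True, q: False}
  {d: True, q: False, o: False}
  {o: True, q: True, d: True}


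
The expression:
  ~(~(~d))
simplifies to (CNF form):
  ~d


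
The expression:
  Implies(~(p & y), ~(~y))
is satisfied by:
  {y: True}


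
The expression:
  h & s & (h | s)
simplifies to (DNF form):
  h & s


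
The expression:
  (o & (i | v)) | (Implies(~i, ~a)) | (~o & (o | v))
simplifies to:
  i | v | ~a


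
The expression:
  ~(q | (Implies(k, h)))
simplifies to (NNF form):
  k & ~h & ~q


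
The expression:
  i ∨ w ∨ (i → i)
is always true.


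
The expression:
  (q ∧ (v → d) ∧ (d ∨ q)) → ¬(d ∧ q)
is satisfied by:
  {q: False, d: False}
  {d: True, q: False}
  {q: True, d: False}


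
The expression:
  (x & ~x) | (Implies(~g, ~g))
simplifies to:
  True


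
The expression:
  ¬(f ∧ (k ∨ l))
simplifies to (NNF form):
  (¬k ∧ ¬l) ∨ ¬f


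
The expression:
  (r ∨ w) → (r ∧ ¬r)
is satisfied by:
  {r: False, w: False}


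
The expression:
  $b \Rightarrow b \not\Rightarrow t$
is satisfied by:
  {t: False, b: False}
  {b: True, t: False}
  {t: True, b: False}


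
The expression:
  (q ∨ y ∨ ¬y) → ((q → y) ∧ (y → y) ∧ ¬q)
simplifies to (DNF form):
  ¬q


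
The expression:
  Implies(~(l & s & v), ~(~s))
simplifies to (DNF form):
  s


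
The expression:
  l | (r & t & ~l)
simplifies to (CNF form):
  (l | r) & (l | t)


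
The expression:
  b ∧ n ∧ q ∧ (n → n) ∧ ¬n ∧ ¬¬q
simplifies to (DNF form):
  False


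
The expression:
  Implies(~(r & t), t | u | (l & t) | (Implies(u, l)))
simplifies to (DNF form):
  True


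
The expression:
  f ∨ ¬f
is always true.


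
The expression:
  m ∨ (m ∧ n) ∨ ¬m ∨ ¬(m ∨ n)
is always true.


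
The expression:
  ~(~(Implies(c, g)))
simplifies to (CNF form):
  g | ~c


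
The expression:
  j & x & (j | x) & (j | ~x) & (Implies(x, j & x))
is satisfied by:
  {j: True, x: True}


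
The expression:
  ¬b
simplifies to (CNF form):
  ¬b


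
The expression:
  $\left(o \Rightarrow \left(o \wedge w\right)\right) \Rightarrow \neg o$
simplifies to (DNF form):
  $\neg o \vee \neg w$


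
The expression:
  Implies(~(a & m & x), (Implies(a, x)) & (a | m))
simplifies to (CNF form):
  (a | m) & (m | x) & (a | ~a) & (x | ~a)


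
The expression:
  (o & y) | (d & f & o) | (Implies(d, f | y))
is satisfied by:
  {y: True, f: True, d: False}
  {y: True, f: False, d: False}
  {f: True, y: False, d: False}
  {y: False, f: False, d: False}
  {y: True, d: True, f: True}
  {y: True, d: True, f: False}
  {d: True, f: True, y: False}


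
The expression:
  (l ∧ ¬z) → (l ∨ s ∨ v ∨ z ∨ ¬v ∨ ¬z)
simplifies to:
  True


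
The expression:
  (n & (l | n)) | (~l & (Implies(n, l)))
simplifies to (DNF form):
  n | ~l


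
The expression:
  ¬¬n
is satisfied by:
  {n: True}


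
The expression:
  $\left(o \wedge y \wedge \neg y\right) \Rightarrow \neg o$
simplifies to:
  $\text{True}$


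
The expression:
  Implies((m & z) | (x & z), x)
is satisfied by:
  {x: True, m: False, z: False}
  {m: False, z: False, x: False}
  {x: True, z: True, m: False}
  {z: True, m: False, x: False}
  {x: True, m: True, z: False}
  {m: True, x: False, z: False}
  {x: True, z: True, m: True}


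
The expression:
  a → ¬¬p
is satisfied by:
  {p: True, a: False}
  {a: False, p: False}
  {a: True, p: True}


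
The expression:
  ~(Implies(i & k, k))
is never true.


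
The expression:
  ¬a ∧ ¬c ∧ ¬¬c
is never true.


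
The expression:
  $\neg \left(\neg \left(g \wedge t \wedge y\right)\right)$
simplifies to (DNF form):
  $g \wedge t \wedge y$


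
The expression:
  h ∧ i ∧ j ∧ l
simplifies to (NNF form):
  h ∧ i ∧ j ∧ l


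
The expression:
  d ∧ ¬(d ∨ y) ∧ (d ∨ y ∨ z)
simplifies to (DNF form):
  False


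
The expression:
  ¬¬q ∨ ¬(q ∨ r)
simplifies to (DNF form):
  q ∨ ¬r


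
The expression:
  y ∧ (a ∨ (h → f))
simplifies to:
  y ∧ (a ∨ f ∨ ¬h)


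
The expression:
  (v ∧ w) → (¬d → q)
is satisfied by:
  {d: True, q: True, w: False, v: False}
  {d: True, w: False, v: False, q: False}
  {q: True, w: False, v: False, d: False}
  {q: False, w: False, v: False, d: False}
  {d: True, v: True, q: True, w: False}
  {d: True, v: True, q: False, w: False}
  {v: True, q: True, d: False, w: False}
  {v: True, d: False, w: False, q: False}
  {q: True, d: True, w: True, v: False}
  {d: True, w: True, q: False, v: False}
  {q: True, w: True, d: False, v: False}
  {w: True, d: False, v: False, q: False}
  {d: True, v: True, w: True, q: True}
  {d: True, v: True, w: True, q: False}
  {v: True, w: True, q: True, d: False}


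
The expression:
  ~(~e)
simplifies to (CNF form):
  e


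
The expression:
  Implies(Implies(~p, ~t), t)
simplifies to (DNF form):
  t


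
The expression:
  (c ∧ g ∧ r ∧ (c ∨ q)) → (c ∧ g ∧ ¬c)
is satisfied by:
  {g: False, c: False, r: False}
  {r: True, g: False, c: False}
  {c: True, g: False, r: False}
  {r: True, c: True, g: False}
  {g: True, r: False, c: False}
  {r: True, g: True, c: False}
  {c: True, g: True, r: False}


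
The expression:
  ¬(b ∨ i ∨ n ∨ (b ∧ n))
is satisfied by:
  {n: False, i: False, b: False}


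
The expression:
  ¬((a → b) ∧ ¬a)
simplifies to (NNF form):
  a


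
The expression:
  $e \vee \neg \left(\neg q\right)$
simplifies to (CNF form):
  $e \vee q$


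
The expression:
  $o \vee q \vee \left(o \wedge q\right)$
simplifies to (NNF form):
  $o \vee q$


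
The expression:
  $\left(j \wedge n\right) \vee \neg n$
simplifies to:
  $j \vee \neg n$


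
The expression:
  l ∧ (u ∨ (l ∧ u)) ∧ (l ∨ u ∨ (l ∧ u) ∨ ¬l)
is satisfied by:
  {u: True, l: True}


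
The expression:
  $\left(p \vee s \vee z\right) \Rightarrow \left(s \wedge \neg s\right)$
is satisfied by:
  {p: False, z: False, s: False}


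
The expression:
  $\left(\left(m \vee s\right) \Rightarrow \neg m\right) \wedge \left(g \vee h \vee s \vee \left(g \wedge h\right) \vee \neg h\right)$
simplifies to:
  $\neg m$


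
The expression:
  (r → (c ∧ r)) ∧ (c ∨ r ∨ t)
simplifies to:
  c ∨ (t ∧ ¬r)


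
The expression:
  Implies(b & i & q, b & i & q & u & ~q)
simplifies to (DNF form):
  ~b | ~i | ~q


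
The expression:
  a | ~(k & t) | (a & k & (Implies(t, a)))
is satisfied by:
  {a: True, k: False, t: False}
  {k: False, t: False, a: False}
  {a: True, t: True, k: False}
  {t: True, k: False, a: False}
  {a: True, k: True, t: False}
  {k: True, a: False, t: False}
  {a: True, t: True, k: True}


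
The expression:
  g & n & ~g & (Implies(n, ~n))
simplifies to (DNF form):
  False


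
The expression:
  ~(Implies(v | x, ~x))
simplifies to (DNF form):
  x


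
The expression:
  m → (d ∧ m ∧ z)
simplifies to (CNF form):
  (d ∨ ¬m) ∧ (z ∨ ¬m)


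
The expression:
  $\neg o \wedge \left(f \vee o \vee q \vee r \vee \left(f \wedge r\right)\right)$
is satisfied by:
  {r: True, q: True, f: True, o: False}
  {r: True, q: True, f: False, o: False}
  {r: True, f: True, q: False, o: False}
  {r: True, f: False, q: False, o: False}
  {q: True, f: True, r: False, o: False}
  {q: True, f: False, r: False, o: False}
  {f: True, r: False, q: False, o: False}


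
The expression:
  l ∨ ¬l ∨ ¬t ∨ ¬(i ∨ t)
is always true.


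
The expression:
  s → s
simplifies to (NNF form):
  True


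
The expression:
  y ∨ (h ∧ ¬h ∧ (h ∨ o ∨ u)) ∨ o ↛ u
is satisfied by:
  {y: True, o: True, u: False}
  {y: True, o: False, u: False}
  {y: True, u: True, o: True}
  {y: True, u: True, o: False}
  {o: True, u: False, y: False}


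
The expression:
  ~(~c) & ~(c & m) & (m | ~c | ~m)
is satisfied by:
  {c: True, m: False}


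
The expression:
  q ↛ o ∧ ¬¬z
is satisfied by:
  {z: True, q: True, o: False}


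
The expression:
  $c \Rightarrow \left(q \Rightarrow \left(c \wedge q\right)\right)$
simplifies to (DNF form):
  $\text{True}$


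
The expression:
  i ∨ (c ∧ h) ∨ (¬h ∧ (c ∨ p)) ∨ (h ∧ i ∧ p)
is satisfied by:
  {i: True, c: True, p: True, h: False}
  {i: True, c: True, h: False, p: False}
  {i: True, c: True, p: True, h: True}
  {i: True, c: True, h: True, p: False}
  {i: True, p: True, h: False, c: False}
  {i: True, h: False, p: False, c: False}
  {i: True, p: True, h: True, c: False}
  {i: True, h: True, p: False, c: False}
  {p: True, c: True, h: False, i: False}
  {c: True, h: False, p: False, i: False}
  {p: True, c: True, h: True, i: False}
  {c: True, h: True, p: False, i: False}
  {p: True, c: False, h: False, i: False}


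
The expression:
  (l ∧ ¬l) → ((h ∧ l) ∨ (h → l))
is always true.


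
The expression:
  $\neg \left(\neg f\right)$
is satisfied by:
  {f: True}


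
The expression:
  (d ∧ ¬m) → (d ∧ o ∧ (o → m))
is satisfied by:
  {m: True, d: False}
  {d: False, m: False}
  {d: True, m: True}


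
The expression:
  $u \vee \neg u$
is always true.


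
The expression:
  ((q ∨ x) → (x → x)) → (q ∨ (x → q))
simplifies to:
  q ∨ ¬x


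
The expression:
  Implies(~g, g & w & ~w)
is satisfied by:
  {g: True}


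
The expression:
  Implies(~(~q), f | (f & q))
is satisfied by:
  {f: True, q: False}
  {q: False, f: False}
  {q: True, f: True}


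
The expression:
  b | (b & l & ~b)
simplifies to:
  b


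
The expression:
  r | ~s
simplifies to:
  r | ~s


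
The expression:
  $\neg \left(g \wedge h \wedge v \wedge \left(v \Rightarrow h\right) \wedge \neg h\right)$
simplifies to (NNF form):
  $\text{True}$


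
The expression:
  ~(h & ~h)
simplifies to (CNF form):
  True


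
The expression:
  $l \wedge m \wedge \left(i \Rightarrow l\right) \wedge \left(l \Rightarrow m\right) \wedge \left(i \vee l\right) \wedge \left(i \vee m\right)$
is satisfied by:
  {m: True, l: True}


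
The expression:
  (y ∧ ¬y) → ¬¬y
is always true.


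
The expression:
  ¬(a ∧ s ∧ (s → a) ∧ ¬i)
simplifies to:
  i ∨ ¬a ∨ ¬s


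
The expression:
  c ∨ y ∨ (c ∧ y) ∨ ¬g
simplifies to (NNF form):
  c ∨ y ∨ ¬g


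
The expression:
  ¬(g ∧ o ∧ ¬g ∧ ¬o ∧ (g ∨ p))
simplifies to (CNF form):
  True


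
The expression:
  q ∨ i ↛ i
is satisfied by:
  {q: True}


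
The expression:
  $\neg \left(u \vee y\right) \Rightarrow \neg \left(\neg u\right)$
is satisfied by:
  {y: True, u: True}
  {y: True, u: False}
  {u: True, y: False}


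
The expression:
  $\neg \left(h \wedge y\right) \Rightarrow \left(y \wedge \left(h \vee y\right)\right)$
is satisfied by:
  {y: True}


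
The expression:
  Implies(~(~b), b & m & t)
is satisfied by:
  {m: True, t: True, b: False}
  {m: True, t: False, b: False}
  {t: True, m: False, b: False}
  {m: False, t: False, b: False}
  {b: True, m: True, t: True}


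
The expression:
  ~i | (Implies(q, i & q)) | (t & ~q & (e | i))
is always true.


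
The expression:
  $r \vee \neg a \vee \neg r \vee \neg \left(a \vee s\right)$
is always true.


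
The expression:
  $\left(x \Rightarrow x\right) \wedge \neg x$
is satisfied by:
  {x: False}


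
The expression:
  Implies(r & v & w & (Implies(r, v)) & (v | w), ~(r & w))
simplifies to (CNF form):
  ~r | ~v | ~w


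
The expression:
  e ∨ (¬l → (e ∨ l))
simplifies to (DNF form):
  e ∨ l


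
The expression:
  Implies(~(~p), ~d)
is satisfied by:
  {p: False, d: False}
  {d: True, p: False}
  {p: True, d: False}


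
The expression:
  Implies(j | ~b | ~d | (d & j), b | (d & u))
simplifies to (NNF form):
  b | (d & u)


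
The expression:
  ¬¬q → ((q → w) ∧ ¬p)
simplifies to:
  (w ∧ ¬p) ∨ ¬q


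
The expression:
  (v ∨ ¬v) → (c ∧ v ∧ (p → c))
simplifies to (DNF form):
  c ∧ v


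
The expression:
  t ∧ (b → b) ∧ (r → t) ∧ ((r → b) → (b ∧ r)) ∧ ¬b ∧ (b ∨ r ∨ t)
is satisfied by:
  {t: True, r: True, b: False}


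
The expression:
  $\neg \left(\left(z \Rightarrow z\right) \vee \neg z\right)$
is never true.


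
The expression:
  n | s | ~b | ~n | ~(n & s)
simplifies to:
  True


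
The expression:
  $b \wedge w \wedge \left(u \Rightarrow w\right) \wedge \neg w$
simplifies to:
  $\text{False}$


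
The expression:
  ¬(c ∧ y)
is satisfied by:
  {c: False, y: False}
  {y: True, c: False}
  {c: True, y: False}


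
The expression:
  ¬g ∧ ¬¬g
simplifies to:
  False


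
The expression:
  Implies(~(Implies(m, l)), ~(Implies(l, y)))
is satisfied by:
  {l: True, m: False}
  {m: False, l: False}
  {m: True, l: True}


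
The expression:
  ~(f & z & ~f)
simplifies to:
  True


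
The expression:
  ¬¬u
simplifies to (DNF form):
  u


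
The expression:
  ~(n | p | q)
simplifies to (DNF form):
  ~n & ~p & ~q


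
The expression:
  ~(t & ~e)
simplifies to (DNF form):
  e | ~t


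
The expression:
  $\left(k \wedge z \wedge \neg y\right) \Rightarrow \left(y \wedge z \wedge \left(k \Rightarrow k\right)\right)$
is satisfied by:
  {y: True, k: False, z: False}
  {k: False, z: False, y: False}
  {y: True, z: True, k: False}
  {z: True, k: False, y: False}
  {y: True, k: True, z: False}
  {k: True, y: False, z: False}
  {y: True, z: True, k: True}


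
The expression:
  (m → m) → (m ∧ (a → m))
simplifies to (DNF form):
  m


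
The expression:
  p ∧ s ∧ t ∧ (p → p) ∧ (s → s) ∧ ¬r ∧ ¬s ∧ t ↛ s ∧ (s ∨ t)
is never true.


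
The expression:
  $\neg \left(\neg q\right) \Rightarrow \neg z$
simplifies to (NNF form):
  $\neg q \vee \neg z$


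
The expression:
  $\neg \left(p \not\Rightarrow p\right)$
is always true.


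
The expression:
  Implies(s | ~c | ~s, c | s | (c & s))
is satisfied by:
  {c: True, s: True}
  {c: True, s: False}
  {s: True, c: False}


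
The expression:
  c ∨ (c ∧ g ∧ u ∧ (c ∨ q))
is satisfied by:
  {c: True}


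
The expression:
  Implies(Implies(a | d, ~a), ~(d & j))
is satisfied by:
  {a: True, d: False, j: False}
  {d: False, j: False, a: False}
  {j: True, a: True, d: False}
  {j: True, d: False, a: False}
  {a: True, d: True, j: False}
  {d: True, a: False, j: False}
  {j: True, d: True, a: True}


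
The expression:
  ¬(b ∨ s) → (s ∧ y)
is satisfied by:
  {b: True, s: True}
  {b: True, s: False}
  {s: True, b: False}


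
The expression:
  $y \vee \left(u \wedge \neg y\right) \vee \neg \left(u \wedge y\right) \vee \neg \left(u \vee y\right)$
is always true.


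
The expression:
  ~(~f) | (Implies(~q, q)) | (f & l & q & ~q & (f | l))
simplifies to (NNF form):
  f | q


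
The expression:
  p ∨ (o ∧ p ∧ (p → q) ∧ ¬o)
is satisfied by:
  {p: True}


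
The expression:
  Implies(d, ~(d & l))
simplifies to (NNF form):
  ~d | ~l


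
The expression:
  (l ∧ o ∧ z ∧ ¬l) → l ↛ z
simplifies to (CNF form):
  True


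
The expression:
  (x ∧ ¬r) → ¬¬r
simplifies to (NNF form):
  r ∨ ¬x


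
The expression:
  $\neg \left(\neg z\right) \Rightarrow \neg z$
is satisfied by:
  {z: False}


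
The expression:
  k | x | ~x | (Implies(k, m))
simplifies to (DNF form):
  True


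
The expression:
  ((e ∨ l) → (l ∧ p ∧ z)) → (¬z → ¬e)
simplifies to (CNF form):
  True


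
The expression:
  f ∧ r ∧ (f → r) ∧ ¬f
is never true.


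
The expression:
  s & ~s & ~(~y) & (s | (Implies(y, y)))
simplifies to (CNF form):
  False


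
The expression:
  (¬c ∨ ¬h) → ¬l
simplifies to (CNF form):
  (c ∨ ¬l) ∧ (h ∨ ¬l)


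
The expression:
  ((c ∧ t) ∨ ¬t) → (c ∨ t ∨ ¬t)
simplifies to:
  True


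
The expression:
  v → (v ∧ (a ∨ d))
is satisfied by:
  {a: True, d: True, v: False}
  {a: True, v: False, d: False}
  {d: True, v: False, a: False}
  {d: False, v: False, a: False}
  {a: True, d: True, v: True}
  {a: True, v: True, d: False}
  {d: True, v: True, a: False}


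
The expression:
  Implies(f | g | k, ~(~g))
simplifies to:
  g | (~f & ~k)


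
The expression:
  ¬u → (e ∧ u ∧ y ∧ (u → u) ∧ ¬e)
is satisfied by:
  {u: True}


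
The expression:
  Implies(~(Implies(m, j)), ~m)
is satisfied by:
  {j: True, m: False}
  {m: False, j: False}
  {m: True, j: True}


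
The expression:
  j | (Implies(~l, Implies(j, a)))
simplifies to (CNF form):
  True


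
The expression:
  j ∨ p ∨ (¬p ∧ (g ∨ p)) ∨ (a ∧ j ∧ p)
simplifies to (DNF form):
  g ∨ j ∨ p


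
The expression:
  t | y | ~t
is always true.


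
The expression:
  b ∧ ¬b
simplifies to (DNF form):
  False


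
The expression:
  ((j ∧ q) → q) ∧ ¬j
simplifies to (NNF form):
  ¬j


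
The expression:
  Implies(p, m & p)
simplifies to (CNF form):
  m | ~p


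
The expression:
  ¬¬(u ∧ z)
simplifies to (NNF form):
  u ∧ z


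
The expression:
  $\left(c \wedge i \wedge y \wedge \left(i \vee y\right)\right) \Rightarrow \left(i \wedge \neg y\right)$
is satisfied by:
  {c: False, y: False, i: False}
  {i: True, c: False, y: False}
  {y: True, c: False, i: False}
  {i: True, y: True, c: False}
  {c: True, i: False, y: False}
  {i: True, c: True, y: False}
  {y: True, c: True, i: False}


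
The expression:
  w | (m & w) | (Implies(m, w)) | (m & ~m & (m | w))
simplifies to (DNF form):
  w | ~m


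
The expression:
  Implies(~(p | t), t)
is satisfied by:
  {t: True, p: True}
  {t: True, p: False}
  {p: True, t: False}


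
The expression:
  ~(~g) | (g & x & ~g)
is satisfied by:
  {g: True}


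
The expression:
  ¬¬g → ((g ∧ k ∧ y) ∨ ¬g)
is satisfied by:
  {y: True, k: True, g: False}
  {y: True, k: False, g: False}
  {k: True, y: False, g: False}
  {y: False, k: False, g: False}
  {y: True, g: True, k: True}


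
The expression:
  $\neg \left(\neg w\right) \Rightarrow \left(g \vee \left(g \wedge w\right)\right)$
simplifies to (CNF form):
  $g \vee \neg w$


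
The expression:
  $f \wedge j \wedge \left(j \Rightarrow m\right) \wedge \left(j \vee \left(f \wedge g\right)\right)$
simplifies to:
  $f \wedge j \wedge m$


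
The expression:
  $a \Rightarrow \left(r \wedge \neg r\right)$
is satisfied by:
  {a: False}


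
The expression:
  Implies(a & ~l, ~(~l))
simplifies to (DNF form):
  l | ~a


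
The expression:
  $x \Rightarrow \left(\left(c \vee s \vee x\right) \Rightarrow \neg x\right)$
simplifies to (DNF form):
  $\neg x$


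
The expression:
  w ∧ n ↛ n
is never true.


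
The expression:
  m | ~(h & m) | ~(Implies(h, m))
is always true.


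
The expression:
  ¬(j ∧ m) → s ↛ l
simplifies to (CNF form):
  (j ∨ s) ∧ (j ∨ ¬l) ∧ (m ∨ s) ∧ (m ∨ ¬l)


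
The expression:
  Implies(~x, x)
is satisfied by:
  {x: True}


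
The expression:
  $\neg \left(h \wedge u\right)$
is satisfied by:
  {h: False, u: False}
  {u: True, h: False}
  {h: True, u: False}


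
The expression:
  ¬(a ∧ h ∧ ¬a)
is always true.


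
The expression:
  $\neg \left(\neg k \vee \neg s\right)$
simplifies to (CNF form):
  $k \wedge s$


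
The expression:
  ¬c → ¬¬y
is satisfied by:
  {y: True, c: True}
  {y: True, c: False}
  {c: True, y: False}


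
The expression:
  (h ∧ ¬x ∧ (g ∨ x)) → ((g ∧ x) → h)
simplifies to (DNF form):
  True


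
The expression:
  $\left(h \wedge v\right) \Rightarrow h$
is always true.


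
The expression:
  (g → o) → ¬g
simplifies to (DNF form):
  ¬g ∨ ¬o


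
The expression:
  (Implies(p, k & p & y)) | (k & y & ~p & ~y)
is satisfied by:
  {k: True, y: True, p: False}
  {k: True, y: False, p: False}
  {y: True, k: False, p: False}
  {k: False, y: False, p: False}
  {k: True, p: True, y: True}


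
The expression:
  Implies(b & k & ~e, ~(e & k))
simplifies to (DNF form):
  True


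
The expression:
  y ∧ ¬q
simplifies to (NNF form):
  y ∧ ¬q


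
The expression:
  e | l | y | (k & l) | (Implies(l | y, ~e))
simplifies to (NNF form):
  True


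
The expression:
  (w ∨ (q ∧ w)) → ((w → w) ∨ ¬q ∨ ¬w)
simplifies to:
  True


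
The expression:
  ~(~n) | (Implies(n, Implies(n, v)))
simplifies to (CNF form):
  True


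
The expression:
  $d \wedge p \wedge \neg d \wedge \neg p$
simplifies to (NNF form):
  $\text{False}$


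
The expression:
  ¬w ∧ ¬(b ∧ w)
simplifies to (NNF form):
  ¬w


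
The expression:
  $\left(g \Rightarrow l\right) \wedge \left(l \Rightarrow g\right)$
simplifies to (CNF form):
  $\left(g \vee \neg g\right) \wedge \left(g \vee \neg l\right) \wedge \left(l \vee \neg g\right) \wedge \left(l \vee \neg l\right)$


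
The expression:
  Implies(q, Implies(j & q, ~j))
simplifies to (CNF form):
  ~j | ~q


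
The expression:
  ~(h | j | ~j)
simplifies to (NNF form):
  False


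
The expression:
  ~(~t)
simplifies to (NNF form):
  t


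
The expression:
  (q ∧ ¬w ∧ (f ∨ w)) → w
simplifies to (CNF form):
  w ∨ ¬f ∨ ¬q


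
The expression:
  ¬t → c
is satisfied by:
  {t: True, c: True}
  {t: True, c: False}
  {c: True, t: False}


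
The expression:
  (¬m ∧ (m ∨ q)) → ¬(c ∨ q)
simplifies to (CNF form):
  m ∨ ¬q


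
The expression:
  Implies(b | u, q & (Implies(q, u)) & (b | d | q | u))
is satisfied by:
  {q: True, b: False, u: False}
  {b: False, u: False, q: False}
  {q: True, u: True, b: False}
  {q: True, b: True, u: True}


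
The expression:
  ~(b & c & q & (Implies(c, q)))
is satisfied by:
  {c: False, q: False, b: False}
  {b: True, c: False, q: False}
  {q: True, c: False, b: False}
  {b: True, q: True, c: False}
  {c: True, b: False, q: False}
  {b: True, c: True, q: False}
  {q: True, c: True, b: False}


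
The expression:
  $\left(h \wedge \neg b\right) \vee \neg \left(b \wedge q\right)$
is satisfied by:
  {q: False, b: False}
  {b: True, q: False}
  {q: True, b: False}


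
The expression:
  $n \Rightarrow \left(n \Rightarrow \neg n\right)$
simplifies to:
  $\neg n$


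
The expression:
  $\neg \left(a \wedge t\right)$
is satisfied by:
  {t: False, a: False}
  {a: True, t: False}
  {t: True, a: False}


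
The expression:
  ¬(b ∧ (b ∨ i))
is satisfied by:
  {b: False}


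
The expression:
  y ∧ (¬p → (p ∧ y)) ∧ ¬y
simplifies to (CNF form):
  False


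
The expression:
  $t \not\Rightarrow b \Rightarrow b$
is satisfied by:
  {b: True, t: False}
  {t: False, b: False}
  {t: True, b: True}


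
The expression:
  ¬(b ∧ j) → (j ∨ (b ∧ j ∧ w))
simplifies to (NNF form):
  j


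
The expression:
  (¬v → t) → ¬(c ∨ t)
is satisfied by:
  {t: False, v: False, c: False}
  {c: True, t: False, v: False}
  {v: True, t: False, c: False}


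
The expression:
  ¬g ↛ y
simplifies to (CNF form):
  y ∨ ¬g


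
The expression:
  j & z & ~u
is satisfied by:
  {z: True, j: True, u: False}


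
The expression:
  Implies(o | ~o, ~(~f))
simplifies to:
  f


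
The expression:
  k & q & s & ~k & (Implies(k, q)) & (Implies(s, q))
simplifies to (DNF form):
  False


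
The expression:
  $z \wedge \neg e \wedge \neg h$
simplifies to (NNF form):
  $z \wedge \neg e \wedge \neg h$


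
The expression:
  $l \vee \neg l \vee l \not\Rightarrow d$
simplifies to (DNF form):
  $\text{True}$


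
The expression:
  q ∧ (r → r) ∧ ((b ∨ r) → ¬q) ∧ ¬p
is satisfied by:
  {q: True, p: False, b: False, r: False}


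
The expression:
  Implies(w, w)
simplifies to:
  True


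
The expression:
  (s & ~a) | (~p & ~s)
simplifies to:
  (s & ~a) | (~p & ~s)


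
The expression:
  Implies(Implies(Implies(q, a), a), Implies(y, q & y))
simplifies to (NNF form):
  q | ~a | ~y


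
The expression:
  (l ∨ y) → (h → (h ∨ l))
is always true.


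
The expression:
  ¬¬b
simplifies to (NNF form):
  b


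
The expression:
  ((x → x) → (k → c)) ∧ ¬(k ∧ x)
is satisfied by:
  {c: True, k: False, x: False}
  {c: False, k: False, x: False}
  {x: True, c: True, k: False}
  {x: True, c: False, k: False}
  {k: True, c: True, x: False}


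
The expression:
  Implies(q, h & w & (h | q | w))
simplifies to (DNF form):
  ~q | (h & w)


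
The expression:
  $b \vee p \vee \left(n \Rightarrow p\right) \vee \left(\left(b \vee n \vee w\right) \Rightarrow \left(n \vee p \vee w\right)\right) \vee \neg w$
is always true.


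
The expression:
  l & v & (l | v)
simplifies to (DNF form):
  l & v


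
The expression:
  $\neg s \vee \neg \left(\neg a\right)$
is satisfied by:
  {a: True, s: False}
  {s: False, a: False}
  {s: True, a: True}


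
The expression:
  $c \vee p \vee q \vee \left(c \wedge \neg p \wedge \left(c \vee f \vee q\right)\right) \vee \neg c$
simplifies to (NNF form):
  $\text{True}$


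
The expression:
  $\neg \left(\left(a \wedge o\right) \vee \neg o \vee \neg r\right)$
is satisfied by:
  {r: True, o: True, a: False}


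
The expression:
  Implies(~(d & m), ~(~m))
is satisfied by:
  {m: True}


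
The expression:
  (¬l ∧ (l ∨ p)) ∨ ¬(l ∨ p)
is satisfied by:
  {l: False}


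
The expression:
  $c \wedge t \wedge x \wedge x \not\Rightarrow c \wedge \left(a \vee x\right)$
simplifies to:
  $\text{False}$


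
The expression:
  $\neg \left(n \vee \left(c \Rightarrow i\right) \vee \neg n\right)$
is never true.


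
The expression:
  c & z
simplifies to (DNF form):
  c & z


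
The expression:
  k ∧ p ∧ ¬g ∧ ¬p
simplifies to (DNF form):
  False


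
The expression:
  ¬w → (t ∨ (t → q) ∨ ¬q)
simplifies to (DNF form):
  True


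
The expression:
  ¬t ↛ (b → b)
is never true.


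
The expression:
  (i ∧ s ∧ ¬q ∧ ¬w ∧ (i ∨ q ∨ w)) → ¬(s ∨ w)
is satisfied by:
  {q: True, w: True, s: False, i: False}
  {q: True, s: False, w: False, i: False}
  {w: True, q: False, s: False, i: False}
  {q: False, s: False, w: False, i: False}
  {i: True, q: True, w: True, s: False}
  {i: True, q: True, s: False, w: False}
  {i: True, w: True, q: False, s: False}
  {i: True, q: False, s: False, w: False}
  {q: True, s: True, w: True, i: False}
  {q: True, s: True, i: False, w: False}
  {s: True, w: True, i: False, q: False}
  {s: True, i: False, w: False, q: False}
  {q: True, s: True, i: True, w: True}
  {q: True, s: True, i: True, w: False}
  {s: True, i: True, w: True, q: False}


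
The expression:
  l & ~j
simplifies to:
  l & ~j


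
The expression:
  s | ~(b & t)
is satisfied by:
  {s: True, t: False, b: False}
  {s: False, t: False, b: False}
  {b: True, s: True, t: False}
  {b: True, s: False, t: False}
  {t: True, s: True, b: False}
  {t: True, s: False, b: False}
  {t: True, b: True, s: True}


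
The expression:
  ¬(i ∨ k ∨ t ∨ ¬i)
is never true.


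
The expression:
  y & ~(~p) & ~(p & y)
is never true.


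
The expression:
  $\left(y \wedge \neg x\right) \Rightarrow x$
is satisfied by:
  {x: True, y: False}
  {y: False, x: False}
  {y: True, x: True}


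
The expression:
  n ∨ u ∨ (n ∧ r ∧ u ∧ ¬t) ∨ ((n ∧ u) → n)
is always true.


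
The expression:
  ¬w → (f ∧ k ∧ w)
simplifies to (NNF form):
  w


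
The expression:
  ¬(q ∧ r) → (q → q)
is always true.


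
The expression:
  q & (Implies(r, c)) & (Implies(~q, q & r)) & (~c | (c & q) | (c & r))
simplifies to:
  q & (c | ~r)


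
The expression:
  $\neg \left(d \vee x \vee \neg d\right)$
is never true.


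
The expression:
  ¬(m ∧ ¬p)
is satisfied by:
  {p: True, m: False}
  {m: False, p: False}
  {m: True, p: True}


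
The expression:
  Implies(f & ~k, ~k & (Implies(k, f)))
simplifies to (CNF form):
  True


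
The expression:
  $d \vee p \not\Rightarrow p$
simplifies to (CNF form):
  $d$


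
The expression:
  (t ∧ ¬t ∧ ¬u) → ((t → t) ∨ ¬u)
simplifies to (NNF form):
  True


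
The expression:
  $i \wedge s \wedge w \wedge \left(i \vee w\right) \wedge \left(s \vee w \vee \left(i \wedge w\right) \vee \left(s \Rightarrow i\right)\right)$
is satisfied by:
  {i: True, w: True, s: True}


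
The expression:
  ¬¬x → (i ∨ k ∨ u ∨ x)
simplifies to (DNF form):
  True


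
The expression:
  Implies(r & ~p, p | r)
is always true.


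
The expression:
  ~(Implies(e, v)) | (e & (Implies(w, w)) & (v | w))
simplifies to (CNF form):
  e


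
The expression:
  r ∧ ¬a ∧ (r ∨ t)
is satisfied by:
  {r: True, a: False}


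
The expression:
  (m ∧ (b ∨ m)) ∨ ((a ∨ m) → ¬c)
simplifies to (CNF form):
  m ∨ ¬a ∨ ¬c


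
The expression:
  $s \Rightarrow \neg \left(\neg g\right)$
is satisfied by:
  {g: True, s: False}
  {s: False, g: False}
  {s: True, g: True}


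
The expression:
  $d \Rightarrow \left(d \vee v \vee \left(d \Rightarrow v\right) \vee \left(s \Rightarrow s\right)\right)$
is always true.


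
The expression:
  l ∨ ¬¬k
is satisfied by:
  {k: True, l: True}
  {k: True, l: False}
  {l: True, k: False}


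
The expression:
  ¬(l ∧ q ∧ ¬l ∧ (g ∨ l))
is always true.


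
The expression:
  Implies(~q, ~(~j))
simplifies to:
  j | q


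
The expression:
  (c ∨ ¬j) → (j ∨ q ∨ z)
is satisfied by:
  {q: True, z: True, j: True}
  {q: True, z: True, j: False}
  {q: True, j: True, z: False}
  {q: True, j: False, z: False}
  {z: True, j: True, q: False}
  {z: True, j: False, q: False}
  {j: True, z: False, q: False}


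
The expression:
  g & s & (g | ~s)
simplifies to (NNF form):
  g & s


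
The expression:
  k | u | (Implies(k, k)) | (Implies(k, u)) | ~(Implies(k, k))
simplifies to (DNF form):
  True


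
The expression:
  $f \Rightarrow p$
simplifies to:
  $p \vee \neg f$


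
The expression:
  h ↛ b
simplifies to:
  h ∧ ¬b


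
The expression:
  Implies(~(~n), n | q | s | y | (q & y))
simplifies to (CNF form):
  True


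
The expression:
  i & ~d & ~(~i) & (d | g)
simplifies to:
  g & i & ~d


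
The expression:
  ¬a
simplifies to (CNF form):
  ¬a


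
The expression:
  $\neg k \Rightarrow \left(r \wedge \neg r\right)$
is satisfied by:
  {k: True}


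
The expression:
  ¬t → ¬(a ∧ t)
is always true.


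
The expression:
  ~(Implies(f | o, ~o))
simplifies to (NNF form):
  o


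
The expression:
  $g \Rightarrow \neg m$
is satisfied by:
  {g: False, m: False}
  {m: True, g: False}
  {g: True, m: False}


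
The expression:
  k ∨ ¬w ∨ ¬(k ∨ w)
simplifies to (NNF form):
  k ∨ ¬w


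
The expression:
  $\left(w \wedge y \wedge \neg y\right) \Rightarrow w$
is always true.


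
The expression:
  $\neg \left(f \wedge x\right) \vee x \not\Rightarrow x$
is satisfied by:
  {x: False, f: False}
  {f: True, x: False}
  {x: True, f: False}


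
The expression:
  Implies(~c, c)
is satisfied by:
  {c: True}


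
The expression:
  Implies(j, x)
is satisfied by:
  {x: True, j: False}
  {j: False, x: False}
  {j: True, x: True}


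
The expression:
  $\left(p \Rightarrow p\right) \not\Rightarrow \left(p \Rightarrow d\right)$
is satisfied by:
  {p: True, d: False}


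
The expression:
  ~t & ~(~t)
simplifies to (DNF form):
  False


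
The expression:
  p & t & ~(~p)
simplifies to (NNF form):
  p & t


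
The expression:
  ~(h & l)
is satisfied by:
  {l: False, h: False}
  {h: True, l: False}
  {l: True, h: False}


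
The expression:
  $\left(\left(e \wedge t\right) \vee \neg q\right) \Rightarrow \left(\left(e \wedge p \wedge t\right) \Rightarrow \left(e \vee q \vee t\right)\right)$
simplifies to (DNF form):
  $\text{True}$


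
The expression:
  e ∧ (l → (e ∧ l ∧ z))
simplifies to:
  e ∧ (z ∨ ¬l)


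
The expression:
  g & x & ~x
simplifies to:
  False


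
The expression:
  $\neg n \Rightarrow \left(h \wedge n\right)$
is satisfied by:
  {n: True}


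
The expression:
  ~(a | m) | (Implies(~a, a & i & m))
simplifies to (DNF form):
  a | ~m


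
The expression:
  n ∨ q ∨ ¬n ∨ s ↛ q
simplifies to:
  True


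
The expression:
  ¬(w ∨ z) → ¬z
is always true.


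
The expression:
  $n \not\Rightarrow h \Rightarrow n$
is always true.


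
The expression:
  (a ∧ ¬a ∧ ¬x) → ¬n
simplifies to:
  True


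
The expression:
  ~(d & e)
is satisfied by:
  {e: False, d: False}
  {d: True, e: False}
  {e: True, d: False}


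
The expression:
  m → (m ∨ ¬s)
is always true.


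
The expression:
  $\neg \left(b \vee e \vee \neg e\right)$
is never true.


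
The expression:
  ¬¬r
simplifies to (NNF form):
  r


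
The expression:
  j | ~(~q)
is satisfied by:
  {q: True, j: True}
  {q: True, j: False}
  {j: True, q: False}


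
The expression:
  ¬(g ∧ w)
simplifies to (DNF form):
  ¬g ∨ ¬w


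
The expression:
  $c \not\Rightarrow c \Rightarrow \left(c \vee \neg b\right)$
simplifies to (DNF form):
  $\text{True}$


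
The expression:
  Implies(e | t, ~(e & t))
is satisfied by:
  {e: False, t: False}
  {t: True, e: False}
  {e: True, t: False}


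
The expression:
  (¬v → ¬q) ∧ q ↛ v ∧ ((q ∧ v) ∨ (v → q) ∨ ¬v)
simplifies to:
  False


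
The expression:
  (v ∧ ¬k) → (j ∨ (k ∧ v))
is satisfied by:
  {k: True, j: True, v: False}
  {k: True, j: False, v: False}
  {j: True, k: False, v: False}
  {k: False, j: False, v: False}
  {k: True, v: True, j: True}
  {k: True, v: True, j: False}
  {v: True, j: True, k: False}


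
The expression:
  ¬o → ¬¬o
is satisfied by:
  {o: True}


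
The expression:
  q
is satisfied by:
  {q: True}


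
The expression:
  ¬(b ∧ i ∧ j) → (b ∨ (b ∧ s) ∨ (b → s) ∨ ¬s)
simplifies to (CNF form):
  True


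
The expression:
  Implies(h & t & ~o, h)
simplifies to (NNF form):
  True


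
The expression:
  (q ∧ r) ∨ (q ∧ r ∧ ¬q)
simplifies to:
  q ∧ r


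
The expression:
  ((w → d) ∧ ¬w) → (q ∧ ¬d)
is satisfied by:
  {q: True, w: True, d: False}
  {w: True, d: False, q: False}
  {q: True, w: True, d: True}
  {w: True, d: True, q: False}
  {q: True, d: False, w: False}


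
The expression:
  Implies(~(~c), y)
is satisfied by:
  {y: True, c: False}
  {c: False, y: False}
  {c: True, y: True}


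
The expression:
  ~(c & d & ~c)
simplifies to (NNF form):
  True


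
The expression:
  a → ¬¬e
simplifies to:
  e ∨ ¬a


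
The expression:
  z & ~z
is never true.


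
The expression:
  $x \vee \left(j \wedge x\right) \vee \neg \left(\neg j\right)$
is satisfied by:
  {x: True, j: True}
  {x: True, j: False}
  {j: True, x: False}


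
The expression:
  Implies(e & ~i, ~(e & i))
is always true.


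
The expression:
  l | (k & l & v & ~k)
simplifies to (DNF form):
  l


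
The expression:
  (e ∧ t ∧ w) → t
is always true.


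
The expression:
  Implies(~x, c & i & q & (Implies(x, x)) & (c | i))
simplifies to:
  x | (c & i & q)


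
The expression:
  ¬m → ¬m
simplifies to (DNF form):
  True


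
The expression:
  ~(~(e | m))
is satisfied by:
  {m: True, e: True}
  {m: True, e: False}
  {e: True, m: False}


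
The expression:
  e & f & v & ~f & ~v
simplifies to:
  False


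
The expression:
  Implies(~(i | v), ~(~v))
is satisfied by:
  {i: True, v: True}
  {i: True, v: False}
  {v: True, i: False}


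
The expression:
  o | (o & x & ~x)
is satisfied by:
  {o: True}


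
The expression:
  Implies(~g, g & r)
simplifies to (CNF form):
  g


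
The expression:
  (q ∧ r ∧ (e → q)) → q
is always true.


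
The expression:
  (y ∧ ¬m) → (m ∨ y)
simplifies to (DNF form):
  True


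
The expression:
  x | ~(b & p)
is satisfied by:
  {x: True, p: False, b: False}
  {p: False, b: False, x: False}
  {x: True, b: True, p: False}
  {b: True, p: False, x: False}
  {x: True, p: True, b: False}
  {p: True, x: False, b: False}
  {x: True, b: True, p: True}


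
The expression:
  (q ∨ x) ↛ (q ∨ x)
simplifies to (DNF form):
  False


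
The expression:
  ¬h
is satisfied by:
  {h: False}


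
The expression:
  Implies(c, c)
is always true.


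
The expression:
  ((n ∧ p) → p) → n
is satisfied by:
  {n: True}


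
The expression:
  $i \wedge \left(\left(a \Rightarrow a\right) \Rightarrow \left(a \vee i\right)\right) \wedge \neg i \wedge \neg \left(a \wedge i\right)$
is never true.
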